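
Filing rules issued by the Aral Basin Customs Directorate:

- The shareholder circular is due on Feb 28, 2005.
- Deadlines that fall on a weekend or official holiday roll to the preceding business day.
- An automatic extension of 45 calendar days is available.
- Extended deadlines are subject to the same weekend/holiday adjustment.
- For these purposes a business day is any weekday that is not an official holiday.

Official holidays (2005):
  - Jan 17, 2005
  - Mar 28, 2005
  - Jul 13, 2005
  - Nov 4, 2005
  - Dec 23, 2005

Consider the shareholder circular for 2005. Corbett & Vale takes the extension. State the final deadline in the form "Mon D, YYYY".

The stated deadline is Feb 28, 2005.
Since Feb 28, 2005 is a Monday and not a holiday, the date is unchanged.
Add the 45 calendar-day extension to Feb 28, 2005: Apr 14, 2005.
Apr 14, 2005 (Thursday) is already a business day.
Deadline: Apr 14, 2005.

Apr 14, 2005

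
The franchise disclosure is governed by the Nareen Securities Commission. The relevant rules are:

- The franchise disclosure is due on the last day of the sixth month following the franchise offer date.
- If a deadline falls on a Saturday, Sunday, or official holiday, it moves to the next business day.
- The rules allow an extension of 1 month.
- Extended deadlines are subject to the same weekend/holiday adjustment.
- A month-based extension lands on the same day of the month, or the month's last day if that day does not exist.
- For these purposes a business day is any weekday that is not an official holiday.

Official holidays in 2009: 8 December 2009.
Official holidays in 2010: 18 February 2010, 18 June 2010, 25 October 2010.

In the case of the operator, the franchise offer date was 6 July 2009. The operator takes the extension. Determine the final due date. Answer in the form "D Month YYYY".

The sixth month after 6 July 2009 is January 2010, whose last day is 31 January 2010.
31 January 2010 falls on a Sunday. Rolling to the next business day gives 1 February 2010, a Monday.
Add 1 month to 1 February 2010: 1 March 2010.
1 March 2010 is a Monday and not a listed holiday, so it stands.
The final due date is 1 March 2010.

1 March 2010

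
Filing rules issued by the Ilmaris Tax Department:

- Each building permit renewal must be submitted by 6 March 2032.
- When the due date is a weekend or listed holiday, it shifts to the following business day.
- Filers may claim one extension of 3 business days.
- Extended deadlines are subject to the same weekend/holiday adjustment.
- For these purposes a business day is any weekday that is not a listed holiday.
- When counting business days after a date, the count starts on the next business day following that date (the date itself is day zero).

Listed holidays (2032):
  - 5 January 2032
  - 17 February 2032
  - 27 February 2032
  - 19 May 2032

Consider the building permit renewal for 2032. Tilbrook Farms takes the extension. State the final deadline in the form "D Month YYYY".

The statutory due date is 6 March 2032.
Because 6 March 2032 is a Saturday, the deadline becomes 8 March 2032 (Monday).
Counting 3 further business days from 8 March 2032 reaches 11 March 2032.
11 March 2032 (Thursday) is already a business day.
Deadline: 11 March 2032.

11 March 2032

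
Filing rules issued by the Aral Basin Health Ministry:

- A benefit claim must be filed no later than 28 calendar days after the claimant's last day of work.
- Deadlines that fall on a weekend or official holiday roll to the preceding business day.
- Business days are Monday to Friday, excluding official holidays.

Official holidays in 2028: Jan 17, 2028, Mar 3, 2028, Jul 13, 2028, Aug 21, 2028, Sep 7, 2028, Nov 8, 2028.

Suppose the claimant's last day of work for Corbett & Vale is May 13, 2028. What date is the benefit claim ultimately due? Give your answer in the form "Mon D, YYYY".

Adding 28 calendar days to May 13, 2028 gives Jun 10, 2028.
Jun 10, 2028 is a Saturday, so it moves to the preceding business day, Jun 9, 2028 (Friday).
The final due date is Jun 9, 2028.

Jun 9, 2028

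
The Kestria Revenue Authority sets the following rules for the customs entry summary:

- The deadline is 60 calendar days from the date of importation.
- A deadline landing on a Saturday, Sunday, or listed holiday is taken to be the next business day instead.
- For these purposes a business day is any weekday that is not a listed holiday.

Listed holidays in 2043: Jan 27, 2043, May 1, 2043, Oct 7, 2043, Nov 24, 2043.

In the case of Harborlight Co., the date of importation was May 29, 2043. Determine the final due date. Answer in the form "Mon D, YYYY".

Trigger date May 29, 2043 + 60 calendar days = Jul 28, 2043.
Jul 28, 2043 (Tuesday) is already a business day.
The final due date is Jul 28, 2043.

Jul 28, 2043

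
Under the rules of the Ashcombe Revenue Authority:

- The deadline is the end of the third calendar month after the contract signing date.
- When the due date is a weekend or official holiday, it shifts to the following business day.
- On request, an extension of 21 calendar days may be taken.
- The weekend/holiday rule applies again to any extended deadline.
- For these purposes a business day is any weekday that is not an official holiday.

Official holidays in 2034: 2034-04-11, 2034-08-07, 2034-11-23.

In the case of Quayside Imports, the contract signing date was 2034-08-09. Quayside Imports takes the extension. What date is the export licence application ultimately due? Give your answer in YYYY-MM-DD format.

2034-12-21

3 months after 2034-08-09 falls in November 2034; the last day of that month is 2034-11-30.
2034-11-30 falls on a Thursday, which is a business day, so no adjustment is needed.
The 21-calendar-day extension moves the deadline from 2034-11-30 to 2034-12-21.
2034-12-21 falls on a Thursday, which is a business day, so no adjustment is needed.
The final due date is 2034-12-21.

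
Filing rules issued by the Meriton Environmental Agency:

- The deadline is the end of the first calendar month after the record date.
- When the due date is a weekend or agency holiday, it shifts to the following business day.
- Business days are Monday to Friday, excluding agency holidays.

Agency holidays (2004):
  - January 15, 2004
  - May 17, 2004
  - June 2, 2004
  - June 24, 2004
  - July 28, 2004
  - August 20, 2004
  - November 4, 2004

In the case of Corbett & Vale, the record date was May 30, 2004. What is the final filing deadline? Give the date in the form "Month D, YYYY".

June 30, 2004

The first month after May 30, 2004 is June 2004, whose last day is June 30, 2004.
Since June 30, 2004 is a Wednesday and not a holiday, the date is unchanged.
Final deadline: June 30, 2004.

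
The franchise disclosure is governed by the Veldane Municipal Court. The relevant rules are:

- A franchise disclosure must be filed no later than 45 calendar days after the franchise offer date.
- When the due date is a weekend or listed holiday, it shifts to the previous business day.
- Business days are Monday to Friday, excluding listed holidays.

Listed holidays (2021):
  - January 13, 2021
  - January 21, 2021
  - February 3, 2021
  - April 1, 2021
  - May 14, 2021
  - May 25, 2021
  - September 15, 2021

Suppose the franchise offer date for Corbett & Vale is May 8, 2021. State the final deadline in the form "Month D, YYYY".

June 22, 2021

Trigger date May 8, 2021 + 45 calendar days = June 22, 2021.
June 22, 2021 (Tuesday) is already a business day.
Deadline: June 22, 2021.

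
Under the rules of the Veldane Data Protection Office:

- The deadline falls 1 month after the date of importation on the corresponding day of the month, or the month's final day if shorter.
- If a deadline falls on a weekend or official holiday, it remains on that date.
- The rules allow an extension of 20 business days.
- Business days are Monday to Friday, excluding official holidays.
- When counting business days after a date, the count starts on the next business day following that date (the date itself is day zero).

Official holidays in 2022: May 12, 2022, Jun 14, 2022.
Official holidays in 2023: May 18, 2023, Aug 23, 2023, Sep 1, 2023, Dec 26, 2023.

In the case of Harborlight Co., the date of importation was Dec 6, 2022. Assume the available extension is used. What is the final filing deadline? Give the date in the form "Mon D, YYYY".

1 month from Dec 6, 2022 is Jan 6, 2023.
Jan 6, 2023 falls on a Friday. The rules make no weekend/holiday allowance, so it remains Jan 6, 2023.
Applying the 20-business-day extension: 20 business days after Jan 6, 2023 is Feb 3, 2023.
Feb 3, 2023 is a Friday; no weekend or holiday adjustment applies.
Final deadline: Feb 3, 2023.

Feb 3, 2023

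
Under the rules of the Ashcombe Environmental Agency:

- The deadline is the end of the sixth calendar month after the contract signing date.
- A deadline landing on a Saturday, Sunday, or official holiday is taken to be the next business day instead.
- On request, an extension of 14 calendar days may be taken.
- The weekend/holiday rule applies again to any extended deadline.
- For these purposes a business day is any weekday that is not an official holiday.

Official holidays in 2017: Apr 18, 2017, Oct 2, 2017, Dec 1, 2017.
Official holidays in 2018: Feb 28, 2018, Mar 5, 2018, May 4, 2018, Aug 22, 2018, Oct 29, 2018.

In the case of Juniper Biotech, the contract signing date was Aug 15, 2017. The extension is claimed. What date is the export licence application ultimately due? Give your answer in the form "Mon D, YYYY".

6 months after Aug 15, 2017 is February 2018; that month ends on Feb 28, 2018.
Feb 28, 2018 is a listed holiday; the next business day is Mar 1, 2018 (Thursday).
Add the 14 calendar-day extension to Mar 1, 2018: Mar 15, 2018.
Since Mar 15, 2018 is a Thursday and not a holiday, the date is unchanged.
The final due date is Mar 15, 2018.

Mar 15, 2018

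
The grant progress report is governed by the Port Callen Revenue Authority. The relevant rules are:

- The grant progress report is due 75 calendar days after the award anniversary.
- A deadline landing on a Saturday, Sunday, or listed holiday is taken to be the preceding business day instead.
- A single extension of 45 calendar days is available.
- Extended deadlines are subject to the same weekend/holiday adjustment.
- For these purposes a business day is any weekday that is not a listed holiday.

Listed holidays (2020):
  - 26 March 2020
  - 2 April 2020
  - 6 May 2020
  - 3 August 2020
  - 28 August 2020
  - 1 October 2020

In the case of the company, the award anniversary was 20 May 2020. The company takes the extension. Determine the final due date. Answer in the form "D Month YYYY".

75 calendar days after 20 May 2020 is 3 August 2020.
3 August 2020 is a listed holiday; the preceding business day is 31 July 2020 (Friday).
Applying the 45-calendar-day extension: 31 July 2020 + 45 days = 14 September 2020.
14 September 2020 is a Monday and not a listed holiday, so it stands.
So the filing is due 14 September 2020.

14 September 2020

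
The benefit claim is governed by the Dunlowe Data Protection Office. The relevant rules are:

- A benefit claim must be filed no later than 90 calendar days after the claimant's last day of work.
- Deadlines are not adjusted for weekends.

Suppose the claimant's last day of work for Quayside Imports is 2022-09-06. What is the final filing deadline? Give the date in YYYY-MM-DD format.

2022-12-05

From 2022-09-06, 90 calendar days later is 2022-12-05.
2022-12-05 falls on a Monday. The rules make no weekend/holiday allowance, so it remains 2022-12-05.
Final deadline: 2022-12-05.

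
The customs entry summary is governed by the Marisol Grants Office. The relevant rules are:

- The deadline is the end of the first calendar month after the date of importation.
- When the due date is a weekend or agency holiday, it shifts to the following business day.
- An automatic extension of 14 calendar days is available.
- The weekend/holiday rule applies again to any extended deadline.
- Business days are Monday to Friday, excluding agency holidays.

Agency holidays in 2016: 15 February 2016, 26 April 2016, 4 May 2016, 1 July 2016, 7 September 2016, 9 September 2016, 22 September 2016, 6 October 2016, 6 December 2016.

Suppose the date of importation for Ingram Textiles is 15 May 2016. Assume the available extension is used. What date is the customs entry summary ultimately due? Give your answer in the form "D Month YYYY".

The first month after 15 May 2016 is June 2016, whose last day is 30 June 2016.
30 June 2016 (Thursday) is already a business day.
With the 14-day extension, 30 June 2016 becomes 14 July 2016.
14 July 2016 falls on a Thursday, which is a business day, so no adjustment is needed.
The final due date is 14 July 2016.

14 July 2016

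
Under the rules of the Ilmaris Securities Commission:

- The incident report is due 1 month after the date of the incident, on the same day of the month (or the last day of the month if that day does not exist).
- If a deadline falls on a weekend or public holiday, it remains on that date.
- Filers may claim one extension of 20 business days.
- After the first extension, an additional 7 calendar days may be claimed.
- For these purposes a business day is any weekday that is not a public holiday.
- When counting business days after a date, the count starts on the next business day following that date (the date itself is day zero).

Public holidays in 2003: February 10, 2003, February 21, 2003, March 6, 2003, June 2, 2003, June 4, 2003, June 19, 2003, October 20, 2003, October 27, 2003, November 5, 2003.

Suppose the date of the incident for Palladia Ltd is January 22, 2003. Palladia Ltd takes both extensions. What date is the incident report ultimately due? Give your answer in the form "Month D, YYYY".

Moving 1 month forward from January 22, 2003 on the corresponding day gives February 22, 2003.
No adjustment is made for weekends or holidays, so February 22, 2003 stands.
Counting 20 further business days from February 22, 2003 reaches March 24, 2003.
March 24, 2003 is a Monday; no weekend or holiday adjustment applies.
Add the 7 calendar-day extension to March 24, 2003: March 31, 2003.
March 31, 2003 is a Monday; no weekend or holiday adjustment applies.
Deadline: March 31, 2003.

March 31, 2003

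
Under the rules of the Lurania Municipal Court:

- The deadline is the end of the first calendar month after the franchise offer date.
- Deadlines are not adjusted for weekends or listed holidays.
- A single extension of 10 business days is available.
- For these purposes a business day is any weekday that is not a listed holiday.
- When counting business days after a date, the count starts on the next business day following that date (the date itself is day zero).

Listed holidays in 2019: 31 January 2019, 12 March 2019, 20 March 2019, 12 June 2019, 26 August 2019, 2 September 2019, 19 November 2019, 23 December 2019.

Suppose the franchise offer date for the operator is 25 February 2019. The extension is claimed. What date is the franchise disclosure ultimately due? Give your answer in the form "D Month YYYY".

The first month after 25 February 2019 is March 2019, whose last day is 31 March 2019.
31 March 2019 falls on a Sunday. The rules make no weekend/holiday allowance, so it remains 31 March 2019.
Applying the 10-business-day extension: 10 business days after 31 March 2019 is 12 April 2019.
12 April 2019 is a Friday; no weekend or holiday adjustment applies.
Deadline: 12 April 2019.

12 April 2019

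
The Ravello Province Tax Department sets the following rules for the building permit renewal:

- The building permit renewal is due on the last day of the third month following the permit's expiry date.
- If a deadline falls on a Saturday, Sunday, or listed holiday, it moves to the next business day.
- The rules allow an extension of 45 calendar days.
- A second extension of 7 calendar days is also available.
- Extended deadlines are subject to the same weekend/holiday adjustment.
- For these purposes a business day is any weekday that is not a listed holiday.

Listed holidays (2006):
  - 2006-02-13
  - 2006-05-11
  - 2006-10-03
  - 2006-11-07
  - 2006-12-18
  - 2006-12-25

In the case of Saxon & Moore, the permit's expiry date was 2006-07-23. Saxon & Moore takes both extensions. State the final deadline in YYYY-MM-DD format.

3 months after 2006-07-23 falls in October 2006; the last day of that month is 2006-10-31.
2006-10-31 falls on a Tuesday, which is a business day, so no adjustment is needed.
The 45-calendar-day extension moves the deadline from 2006-10-31 to 2006-12-15.
2006-12-15 is a Friday and not a listed holiday, so it stands.
The 7-calendar-day extension moves the deadline from 2006-12-15 to 2006-12-22.
Since 2006-12-22 is a Friday and not a holiday, the date is unchanged.
So the filing is due 2006-12-22.

2006-12-22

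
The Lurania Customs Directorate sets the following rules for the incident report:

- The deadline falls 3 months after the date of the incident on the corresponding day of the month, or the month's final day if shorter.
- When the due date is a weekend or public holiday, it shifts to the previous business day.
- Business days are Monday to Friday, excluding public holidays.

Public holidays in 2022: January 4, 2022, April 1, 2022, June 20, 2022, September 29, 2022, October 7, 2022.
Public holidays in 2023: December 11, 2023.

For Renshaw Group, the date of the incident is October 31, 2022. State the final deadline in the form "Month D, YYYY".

Moving 3 months forward from October 31, 2022 on the corresponding day gives January 31, 2023.
January 31, 2023 (Tuesday) is already a business day.
Final deadline: January 31, 2023.

January 31, 2023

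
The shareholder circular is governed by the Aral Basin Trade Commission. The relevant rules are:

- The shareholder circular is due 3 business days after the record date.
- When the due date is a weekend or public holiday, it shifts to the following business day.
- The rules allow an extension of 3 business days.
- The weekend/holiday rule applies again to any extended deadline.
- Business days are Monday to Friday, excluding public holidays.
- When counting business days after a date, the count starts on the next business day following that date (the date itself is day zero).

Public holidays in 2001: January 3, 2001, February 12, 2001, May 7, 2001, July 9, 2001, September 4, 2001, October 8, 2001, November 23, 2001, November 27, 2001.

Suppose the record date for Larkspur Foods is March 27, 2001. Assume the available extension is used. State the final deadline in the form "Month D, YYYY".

Starting the day after March 27, 2001 and counting 3 business days lands on March 30, 2001.
March 30, 2001 is a Friday and not a listed holiday, so it stands.
Counting 3 further business days from March 30, 2001 reaches April 4, 2001.
April 4, 2001 (Wednesday) is already a business day.
Deadline: April 4, 2001.

April 4, 2001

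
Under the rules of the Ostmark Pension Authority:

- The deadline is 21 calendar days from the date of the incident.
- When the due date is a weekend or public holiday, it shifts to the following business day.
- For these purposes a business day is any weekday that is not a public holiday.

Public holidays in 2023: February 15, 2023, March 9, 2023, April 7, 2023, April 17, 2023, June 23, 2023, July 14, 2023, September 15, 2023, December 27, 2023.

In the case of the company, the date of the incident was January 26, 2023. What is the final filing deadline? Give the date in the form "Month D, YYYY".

21 calendar days after January 26, 2023 is February 16, 2023.
February 16, 2023 is a Thursday and not a listed holiday, so it stands.
The final due date is February 16, 2023.

February 16, 2023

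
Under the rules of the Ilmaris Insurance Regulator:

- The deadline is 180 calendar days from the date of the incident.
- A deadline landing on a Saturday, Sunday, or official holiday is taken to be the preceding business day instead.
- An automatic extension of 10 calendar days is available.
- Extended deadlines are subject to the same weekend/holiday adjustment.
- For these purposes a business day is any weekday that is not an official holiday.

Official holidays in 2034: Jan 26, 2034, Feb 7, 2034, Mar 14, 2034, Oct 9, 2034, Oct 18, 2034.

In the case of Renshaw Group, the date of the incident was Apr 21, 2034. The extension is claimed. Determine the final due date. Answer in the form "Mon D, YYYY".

Oct 27, 2034

From Apr 21, 2034, 180 calendar days later is Oct 18, 2034.
Oct 18, 2034 is a listed holiday; the preceding business day is Oct 17, 2034 (Tuesday).
The 10-calendar-day extension moves the deadline from Oct 17, 2034 to Oct 27, 2034.
Oct 27, 2034 (Friday) is already a business day.
The final due date is Oct 27, 2034.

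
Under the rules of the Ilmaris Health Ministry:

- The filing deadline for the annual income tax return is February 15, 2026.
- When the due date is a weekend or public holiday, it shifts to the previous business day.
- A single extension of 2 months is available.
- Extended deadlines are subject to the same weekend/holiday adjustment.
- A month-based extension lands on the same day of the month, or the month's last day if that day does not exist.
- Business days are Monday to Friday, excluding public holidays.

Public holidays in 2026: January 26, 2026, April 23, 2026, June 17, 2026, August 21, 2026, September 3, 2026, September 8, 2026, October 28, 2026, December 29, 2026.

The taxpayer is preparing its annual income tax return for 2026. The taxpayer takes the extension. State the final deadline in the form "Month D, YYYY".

April 13, 2026

The stated deadline is February 15, 2026.
February 15, 2026 is a Sunday; the preceding business day is February 13, 2026 (Friday).
Add 2 months to February 13, 2026: April 13, 2026.
April 13, 2026 (Monday) is already a business day.
So the filing is due April 13, 2026.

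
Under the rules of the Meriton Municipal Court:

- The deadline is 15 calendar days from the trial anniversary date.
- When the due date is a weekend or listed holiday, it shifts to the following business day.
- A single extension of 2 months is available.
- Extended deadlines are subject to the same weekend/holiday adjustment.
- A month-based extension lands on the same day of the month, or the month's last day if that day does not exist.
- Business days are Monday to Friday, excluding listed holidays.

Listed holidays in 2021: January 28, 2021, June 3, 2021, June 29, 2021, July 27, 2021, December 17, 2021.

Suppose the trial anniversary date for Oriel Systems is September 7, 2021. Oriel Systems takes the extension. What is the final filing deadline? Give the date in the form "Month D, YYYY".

Trigger date September 7, 2021 + 15 calendar days = September 22, 2021.
September 22, 2021 is a Wednesday and not a listed holiday, so it stands.
Add 2 months to September 22, 2021: November 22, 2021.
November 22, 2021 falls on a Monday, which is a business day, so no adjustment is needed.
So the filing is due November 22, 2021.

November 22, 2021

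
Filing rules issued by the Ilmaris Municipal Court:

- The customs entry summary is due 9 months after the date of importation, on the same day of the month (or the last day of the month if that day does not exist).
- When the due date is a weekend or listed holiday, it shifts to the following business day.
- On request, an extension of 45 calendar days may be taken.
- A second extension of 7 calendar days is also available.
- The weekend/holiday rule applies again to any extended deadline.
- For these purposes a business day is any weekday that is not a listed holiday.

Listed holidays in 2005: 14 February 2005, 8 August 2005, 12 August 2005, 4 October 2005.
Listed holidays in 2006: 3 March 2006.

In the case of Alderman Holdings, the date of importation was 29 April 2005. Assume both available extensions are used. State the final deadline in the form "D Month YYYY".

Moving 9 months forward from 29 April 2005 on the corresponding day gives 29 January 2006.
29 January 2006 is a Sunday, so it moves to the next business day, 30 January 2006 (Monday).
The 45-calendar-day extension moves the deadline from 30 January 2006 to 16 March 2006.
16 March 2006 falls on a Thursday, which is a business day, so no adjustment is needed.
Add the 7 calendar-day extension to 16 March 2006: 23 March 2006.
23 March 2006 falls on a Thursday, which is a business day, so no adjustment is needed.
Final deadline: 23 March 2006.

23 March 2006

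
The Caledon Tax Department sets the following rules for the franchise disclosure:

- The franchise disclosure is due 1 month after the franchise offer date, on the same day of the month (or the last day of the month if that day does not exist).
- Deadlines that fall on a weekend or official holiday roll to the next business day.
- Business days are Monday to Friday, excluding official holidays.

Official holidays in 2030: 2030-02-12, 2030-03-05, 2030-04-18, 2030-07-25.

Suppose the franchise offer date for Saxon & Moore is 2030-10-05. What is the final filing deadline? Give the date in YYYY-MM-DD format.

1 month after 2030-10-05, on the same day of the month, is 2030-11-05.
2030-11-05 is a Tuesday and not a listed holiday, so it stands.
Final deadline: 2030-11-05.

2030-11-05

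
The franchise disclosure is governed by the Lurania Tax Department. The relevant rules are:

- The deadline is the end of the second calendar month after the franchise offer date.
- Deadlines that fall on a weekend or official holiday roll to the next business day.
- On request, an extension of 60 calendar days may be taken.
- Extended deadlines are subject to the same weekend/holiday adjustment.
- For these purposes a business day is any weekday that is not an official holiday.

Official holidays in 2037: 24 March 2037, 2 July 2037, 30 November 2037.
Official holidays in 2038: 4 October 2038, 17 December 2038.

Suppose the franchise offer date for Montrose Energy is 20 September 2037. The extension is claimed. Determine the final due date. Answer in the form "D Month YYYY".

1 February 2038

2 months after 20 September 2037 is November 2037; that month ends on 30 November 2037.
30 November 2037 is a listed holiday; the next business day is 1 December 2037 (Tuesday).
Applying the 60-calendar-day extension: 1 December 2037 + 60 days = 30 January 2038.
30 January 2038 falls on a Saturday. Rolling to the next business day gives 1 February 2038, a Monday.
Final deadline: 1 February 2038.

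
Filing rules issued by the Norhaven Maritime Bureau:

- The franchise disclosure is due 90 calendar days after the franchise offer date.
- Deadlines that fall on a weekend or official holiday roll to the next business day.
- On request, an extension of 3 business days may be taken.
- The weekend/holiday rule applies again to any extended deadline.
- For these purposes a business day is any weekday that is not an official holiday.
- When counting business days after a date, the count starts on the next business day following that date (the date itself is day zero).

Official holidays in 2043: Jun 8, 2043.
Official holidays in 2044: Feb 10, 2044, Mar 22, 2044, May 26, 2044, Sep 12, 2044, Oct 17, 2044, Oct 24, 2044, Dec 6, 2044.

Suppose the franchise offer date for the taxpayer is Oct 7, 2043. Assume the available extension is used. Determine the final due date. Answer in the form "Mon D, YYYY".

From Oct 7, 2043, 90 calendar days later is Jan 5, 2044.
Jan 5, 2044 falls on a Tuesday, which is a business day, so no adjustment is needed.
Applying the 3-business-day extension: 3 business days after Jan 5, 2044 is Jan 8, 2044.
Jan 8, 2044 (Friday) is already a business day.
So the filing is due Jan 8, 2044.

Jan 8, 2044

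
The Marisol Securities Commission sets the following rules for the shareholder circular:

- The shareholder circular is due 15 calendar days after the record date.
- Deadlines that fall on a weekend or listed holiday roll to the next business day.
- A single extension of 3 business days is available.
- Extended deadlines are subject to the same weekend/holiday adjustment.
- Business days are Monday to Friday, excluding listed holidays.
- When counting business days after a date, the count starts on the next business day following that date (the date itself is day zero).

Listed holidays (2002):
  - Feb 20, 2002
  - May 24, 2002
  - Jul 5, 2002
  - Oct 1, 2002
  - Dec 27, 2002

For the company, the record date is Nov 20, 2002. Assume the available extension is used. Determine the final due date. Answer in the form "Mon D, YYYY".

Dec 10, 2002

15 calendar days after Nov 20, 2002 is Dec 5, 2002.
Dec 5, 2002 (Thursday) is already a business day.
Counting 3 further business days from Dec 5, 2002 reaches Dec 10, 2002.
Dec 10, 2002 falls on a Tuesday, which is a business day, so no adjustment is needed.
So the filing is due Dec 10, 2002.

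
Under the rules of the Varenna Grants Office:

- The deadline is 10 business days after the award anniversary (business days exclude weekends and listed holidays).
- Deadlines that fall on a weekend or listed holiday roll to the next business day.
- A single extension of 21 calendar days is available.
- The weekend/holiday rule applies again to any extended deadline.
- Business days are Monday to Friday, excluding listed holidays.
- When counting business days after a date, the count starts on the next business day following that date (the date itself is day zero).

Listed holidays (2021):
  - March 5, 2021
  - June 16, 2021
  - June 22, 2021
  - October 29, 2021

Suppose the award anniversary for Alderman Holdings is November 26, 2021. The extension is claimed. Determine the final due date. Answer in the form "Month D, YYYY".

December 31, 2021

Counting 10 business days after November 26, 2021 (skipping weekends and listed holidays) reaches December 10, 2021.
December 10, 2021 is a Friday and not a listed holiday, so it stands.
Applying the 21-calendar-day extension: December 10, 2021 + 21 days = December 31, 2021.
December 31, 2021 falls on a Friday, which is a business day, so no adjustment is needed.
So the filing is due December 31, 2021.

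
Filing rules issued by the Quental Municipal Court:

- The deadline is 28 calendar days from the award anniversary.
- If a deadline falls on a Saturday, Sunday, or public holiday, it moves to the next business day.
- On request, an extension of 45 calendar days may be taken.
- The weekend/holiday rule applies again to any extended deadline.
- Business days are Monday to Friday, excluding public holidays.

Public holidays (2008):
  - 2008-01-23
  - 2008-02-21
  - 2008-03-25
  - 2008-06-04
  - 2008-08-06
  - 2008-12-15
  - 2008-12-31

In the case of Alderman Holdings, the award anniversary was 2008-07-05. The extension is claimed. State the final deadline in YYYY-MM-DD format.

2008-09-18

Trigger date 2008-07-05 + 28 calendar days = 2008-08-02.
2008-08-02 falls on a Saturday. Rolling to the next business day gives 2008-08-04, a Monday.
Applying the 45-calendar-day extension: 2008-08-04 + 45 days = 2008-09-18.
2008-09-18 falls on a Thursday, which is a business day, so no adjustment is needed.
Deadline: 2008-09-18.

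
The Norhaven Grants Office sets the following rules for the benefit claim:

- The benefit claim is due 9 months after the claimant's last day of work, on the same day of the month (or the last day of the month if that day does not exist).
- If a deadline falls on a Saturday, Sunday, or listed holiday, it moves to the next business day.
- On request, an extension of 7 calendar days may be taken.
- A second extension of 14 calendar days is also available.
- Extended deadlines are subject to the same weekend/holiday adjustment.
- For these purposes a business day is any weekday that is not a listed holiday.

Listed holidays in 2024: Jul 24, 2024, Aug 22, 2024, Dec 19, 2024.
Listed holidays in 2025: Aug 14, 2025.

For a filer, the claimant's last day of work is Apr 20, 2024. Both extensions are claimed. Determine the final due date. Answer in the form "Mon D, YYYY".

Feb 10, 2025

9 months after Apr 20, 2024, on the same day of the month, is Jan 20, 2025.
Jan 20, 2025 (Monday) is already a business day.
Applying the 7-calendar-day extension: Jan 20, 2025 + 7 days = Jan 27, 2025.
Jan 27, 2025 falls on a Monday, which is a business day, so no adjustment is needed.
Applying the 14-calendar-day extension: Jan 27, 2025 + 14 days = Feb 10, 2025.
Feb 10, 2025 falls on a Monday, which is a business day, so no adjustment is needed.
Final deadline: Feb 10, 2025.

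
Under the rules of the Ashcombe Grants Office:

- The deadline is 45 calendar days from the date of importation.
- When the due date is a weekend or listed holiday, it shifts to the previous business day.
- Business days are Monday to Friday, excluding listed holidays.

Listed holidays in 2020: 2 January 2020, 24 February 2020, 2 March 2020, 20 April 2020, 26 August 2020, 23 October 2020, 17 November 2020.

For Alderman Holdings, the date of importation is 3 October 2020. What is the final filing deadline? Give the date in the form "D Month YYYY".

45 calendar days after 3 October 2020 is 17 November 2020.
Because 17 November 2020 is a listed holiday, the deadline becomes 16 November 2020 (Monday).
Final deadline: 16 November 2020.

16 November 2020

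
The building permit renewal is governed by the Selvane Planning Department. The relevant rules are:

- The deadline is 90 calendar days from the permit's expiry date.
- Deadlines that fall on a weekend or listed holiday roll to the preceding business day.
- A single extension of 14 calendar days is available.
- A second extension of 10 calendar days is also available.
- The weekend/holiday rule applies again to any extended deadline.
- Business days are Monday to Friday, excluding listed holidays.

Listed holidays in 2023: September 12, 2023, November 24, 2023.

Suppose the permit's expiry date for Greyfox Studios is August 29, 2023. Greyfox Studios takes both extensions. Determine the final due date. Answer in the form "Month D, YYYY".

December 21, 2023

Adding 90 calendar days to August 29, 2023 gives November 27, 2023.
Since November 27, 2023 is a Monday and not a holiday, the date is unchanged.
The 14-calendar-day extension moves the deadline from November 27, 2023 to December 11, 2023.
December 11, 2023 falls on a Monday, which is a business day, so no adjustment is needed.
With the 10-day extension, December 11, 2023 becomes December 21, 2023.
December 21, 2023 (Thursday) is already a business day.
So the filing is due December 21, 2023.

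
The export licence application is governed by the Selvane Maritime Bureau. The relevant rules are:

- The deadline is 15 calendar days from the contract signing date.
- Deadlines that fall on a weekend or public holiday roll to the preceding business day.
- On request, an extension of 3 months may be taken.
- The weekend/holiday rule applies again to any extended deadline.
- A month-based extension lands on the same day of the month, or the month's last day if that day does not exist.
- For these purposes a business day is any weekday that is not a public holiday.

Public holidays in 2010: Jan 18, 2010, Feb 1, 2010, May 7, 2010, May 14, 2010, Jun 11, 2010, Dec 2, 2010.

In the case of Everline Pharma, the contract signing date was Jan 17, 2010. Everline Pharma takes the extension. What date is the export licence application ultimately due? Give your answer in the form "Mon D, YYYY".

Apr 29, 2010

Trigger date Jan 17, 2010 + 15 calendar days = Feb 1, 2010.
Because Feb 1, 2010 is a listed holiday, the deadline becomes Jan 29, 2010 (Friday).
Add 3 months to Jan 29, 2010: Apr 29, 2010.
Since Apr 29, 2010 is a Thursday and not a holiday, the date is unchanged.
Final deadline: Apr 29, 2010.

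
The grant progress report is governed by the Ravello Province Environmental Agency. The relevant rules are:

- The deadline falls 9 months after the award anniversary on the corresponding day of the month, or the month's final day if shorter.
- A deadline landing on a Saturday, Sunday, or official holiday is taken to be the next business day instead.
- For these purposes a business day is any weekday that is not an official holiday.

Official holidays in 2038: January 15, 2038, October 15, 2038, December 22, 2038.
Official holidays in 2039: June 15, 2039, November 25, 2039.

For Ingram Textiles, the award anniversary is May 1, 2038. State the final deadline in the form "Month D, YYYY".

9 months from May 1, 2038 is February 1, 2039.
February 1, 2039 is a Tuesday and not a listed holiday, so it stands.
So the filing is due February 1, 2039.

February 1, 2039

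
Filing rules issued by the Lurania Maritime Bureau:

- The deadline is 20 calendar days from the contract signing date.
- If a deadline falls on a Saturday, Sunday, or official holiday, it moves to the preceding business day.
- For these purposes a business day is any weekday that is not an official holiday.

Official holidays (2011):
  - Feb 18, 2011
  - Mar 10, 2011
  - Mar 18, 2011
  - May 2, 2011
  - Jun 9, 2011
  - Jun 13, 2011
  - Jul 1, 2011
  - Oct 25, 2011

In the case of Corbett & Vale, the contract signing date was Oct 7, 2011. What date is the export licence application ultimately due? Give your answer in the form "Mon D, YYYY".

Oct 27, 2011

Adding 20 calendar days to Oct 7, 2011 gives Oct 27, 2011.
Oct 27, 2011 is a Thursday and not a listed holiday, so it stands.
The final due date is Oct 27, 2011.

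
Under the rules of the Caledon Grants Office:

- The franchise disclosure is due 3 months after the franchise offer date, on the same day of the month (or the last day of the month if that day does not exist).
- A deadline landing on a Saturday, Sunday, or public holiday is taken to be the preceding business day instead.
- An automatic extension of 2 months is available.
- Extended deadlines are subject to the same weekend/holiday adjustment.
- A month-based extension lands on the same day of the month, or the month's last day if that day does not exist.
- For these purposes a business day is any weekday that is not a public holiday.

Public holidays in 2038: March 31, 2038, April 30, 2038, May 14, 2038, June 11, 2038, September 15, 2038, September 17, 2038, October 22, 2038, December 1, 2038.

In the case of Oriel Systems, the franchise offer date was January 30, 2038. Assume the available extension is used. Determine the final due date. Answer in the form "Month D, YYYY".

Moving 3 months forward from January 30, 2038 on the corresponding day gives April 30, 2038.
April 30, 2038 is a listed holiday, so it moves to the preceding business day, April 29, 2038 (Thursday).
The 2 months extension carries April 29, 2038 to June 29, 2038.
Since June 29, 2038 is a Tuesday and not a holiday, the date is unchanged.
Final deadline: June 29, 2038.

June 29, 2038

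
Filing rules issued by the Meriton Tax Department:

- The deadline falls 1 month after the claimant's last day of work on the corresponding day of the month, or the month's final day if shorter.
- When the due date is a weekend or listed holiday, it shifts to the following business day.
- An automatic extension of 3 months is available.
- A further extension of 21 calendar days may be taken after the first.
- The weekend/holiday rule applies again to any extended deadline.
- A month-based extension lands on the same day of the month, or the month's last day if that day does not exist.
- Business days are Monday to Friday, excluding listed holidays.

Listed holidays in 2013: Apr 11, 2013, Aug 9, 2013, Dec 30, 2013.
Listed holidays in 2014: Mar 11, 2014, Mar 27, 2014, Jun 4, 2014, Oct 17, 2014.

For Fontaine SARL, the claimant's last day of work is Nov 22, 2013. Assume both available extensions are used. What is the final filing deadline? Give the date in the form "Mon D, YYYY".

1 month after Nov 22, 2013, on the same day of the month, is Dec 22, 2013.
Because Dec 22, 2013 is a Sunday, the deadline becomes Dec 23, 2013 (Monday).
The 3 months extension carries Dec 23, 2013 to Mar 23, 2014.
Because Mar 23, 2014 is a Sunday, the deadline becomes Mar 24, 2014 (Monday).
Applying the 21-calendar-day extension: Mar 24, 2014 + 21 days = Apr 14, 2014.
Apr 14, 2014 falls on a Monday, which is a business day, so no adjustment is needed.
So the filing is due Apr 14, 2014.

Apr 14, 2014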